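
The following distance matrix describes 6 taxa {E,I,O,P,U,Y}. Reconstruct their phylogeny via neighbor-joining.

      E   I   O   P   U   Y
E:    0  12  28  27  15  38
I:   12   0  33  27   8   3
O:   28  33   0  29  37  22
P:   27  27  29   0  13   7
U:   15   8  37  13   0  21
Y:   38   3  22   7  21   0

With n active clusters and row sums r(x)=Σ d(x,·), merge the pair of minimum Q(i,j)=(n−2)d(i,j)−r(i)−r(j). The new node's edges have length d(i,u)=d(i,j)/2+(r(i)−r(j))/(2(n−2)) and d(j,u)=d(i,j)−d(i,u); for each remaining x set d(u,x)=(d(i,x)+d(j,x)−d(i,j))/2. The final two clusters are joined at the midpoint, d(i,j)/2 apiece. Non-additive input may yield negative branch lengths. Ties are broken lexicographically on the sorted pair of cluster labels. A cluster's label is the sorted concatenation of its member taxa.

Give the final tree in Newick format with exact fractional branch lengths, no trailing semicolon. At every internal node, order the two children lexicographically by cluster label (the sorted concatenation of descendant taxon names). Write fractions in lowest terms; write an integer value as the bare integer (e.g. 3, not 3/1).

(((E:73/8,(O:55/3,(P:5,Y:2):11/3):67/8):3/8,I:5/2):11/4,U:11/4)

step 1: merge (P,Y) at d=7, Q=-166; branch lengths P→5, Y→2; new cluster PY
  updated: d(E,PY)=29, d(I,PY)=23/2, d(O,PY)=22, d(PY,U)=27/2
step 2: merge (O,PY) at d=22, Q=-130; branch lengths O→55/3, PY→11/3; new cluster OPY
  updated: d(E,OPY)=35/2, d(I,OPY)=45/4, d(OPY,U)=57/4
step 3: merge (E,OPY) at d=35/2, Q=-105/2; branch lengths E→73/8, OPY→67/8; new cluster EOPY
  updated: d(EOPY,I)=23/8, d(EOPY,U)=47/8
step 4: merge (EOPY,I) at d=23/8, Q=-67/4; branch lengths EOPY→3/8, I→5/2; new cluster EIOPY
  updated: d(EIOPY,U)=11/2
step 5: merge (EIOPY,U) at d=11/2; branch lengths EIOPY→11/4, U→11/4; new cluster EIOPUY
final tree: (((E:73/8,(O:55/3,(P:5,Y:2):11/3):67/8):3/8,I:5/2):11/4,U:11/4)
total length: 439/8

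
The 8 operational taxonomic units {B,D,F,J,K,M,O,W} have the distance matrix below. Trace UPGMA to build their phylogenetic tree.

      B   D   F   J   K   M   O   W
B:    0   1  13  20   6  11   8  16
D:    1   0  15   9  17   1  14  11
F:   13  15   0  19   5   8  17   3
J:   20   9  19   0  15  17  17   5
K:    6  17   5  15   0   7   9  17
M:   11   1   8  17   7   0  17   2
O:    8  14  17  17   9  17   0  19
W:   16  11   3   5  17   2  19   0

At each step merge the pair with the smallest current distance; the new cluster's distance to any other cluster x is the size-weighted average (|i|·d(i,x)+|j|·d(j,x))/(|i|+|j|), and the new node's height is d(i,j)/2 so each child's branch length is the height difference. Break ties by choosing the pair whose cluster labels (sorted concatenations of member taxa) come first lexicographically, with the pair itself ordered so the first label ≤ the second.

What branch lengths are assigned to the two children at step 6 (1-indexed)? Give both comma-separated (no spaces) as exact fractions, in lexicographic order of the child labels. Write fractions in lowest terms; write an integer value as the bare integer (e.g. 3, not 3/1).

5/6,47/24

step 1: merge (B,D) at d=1; branch lengths B→1/2, D→1/2; new cluster BD
  updated: d(BD,F)=14, d(BD,J)=29/2, d(BD,K)=23/2, d(BD,M)=6, d(BD,O)=11, d(BD,W)=27/2
step 2: merge (M,W) at d=2; branch lengths M→1, W→1; new cluster MW
  updated: d(BD,MW)=39/4, d(F,MW)=11/2, d(J,MW)=11, d(K,MW)=12, d(MW,O)=18
step 3: merge (F,K) at d=5; branch lengths F→5/2, K→5/2; new cluster FK
  updated: d(BD,FK)=51/4, d(FK,J)=17, d(FK,MW)=35/4, d(FK,O)=13
step 4: merge (FK,MW) at d=35/4; branch lengths FK→15/8, MW→27/8; new cluster FKMW
  updated: d(BD,FKMW)=45/4, d(FKMW,J)=14, d(FKMW,O)=31/2
step 5: merge (BD,O) at d=11; branch lengths BD→5, O→11/2; new cluster BDO
  updated: d(BDO,FKMW)=38/3, d(BDO,J)=46/3
step 6: merge (BDO,FKMW) at d=38/3; branch lengths BDO→5/6, FKMW→47/24; new cluster BDFKMOW
  updated: d(BDFKMOW,J)=102/7
step 7: merge (BDFKMOW,J) at d=102/7; branch lengths BDFKMOW→20/21, J→51/7; new cluster BDFJKMOW
final tree: ((((B:1/2,D:1/2):5,O:11/2):5/6,((F:5/2,K:5/2):15/8,(M:1,W:1):27/8):47/24):20/21,J:51/7)
total length: 5843/168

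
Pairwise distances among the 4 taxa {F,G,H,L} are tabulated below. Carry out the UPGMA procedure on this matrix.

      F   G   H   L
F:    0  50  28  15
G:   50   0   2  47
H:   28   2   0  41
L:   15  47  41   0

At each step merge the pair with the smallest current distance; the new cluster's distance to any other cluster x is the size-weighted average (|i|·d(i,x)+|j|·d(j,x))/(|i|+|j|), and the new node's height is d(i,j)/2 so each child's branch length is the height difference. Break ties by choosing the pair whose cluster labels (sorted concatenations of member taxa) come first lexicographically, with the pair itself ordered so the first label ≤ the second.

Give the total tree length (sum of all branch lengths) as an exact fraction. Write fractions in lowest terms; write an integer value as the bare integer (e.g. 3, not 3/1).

iteration 1: select G,H (d=2); attach at lengths (1, 1); label the merged cluster GH
  updated: d(F,GH)=39, d(GH,L)=44
iteration 2: select F,L (d=15); attach at lengths (15/2, 15/2); label the merged cluster FL
  updated: d(FL,GH)=83/2
iteration 3: select FL,GH (d=83/2); attach at lengths (53/4, 79/4); label the merged cluster FGHL
final tree: ((F:15/2,L:15/2):53/4,(G:1,H:1):79/4)
total length: 50

50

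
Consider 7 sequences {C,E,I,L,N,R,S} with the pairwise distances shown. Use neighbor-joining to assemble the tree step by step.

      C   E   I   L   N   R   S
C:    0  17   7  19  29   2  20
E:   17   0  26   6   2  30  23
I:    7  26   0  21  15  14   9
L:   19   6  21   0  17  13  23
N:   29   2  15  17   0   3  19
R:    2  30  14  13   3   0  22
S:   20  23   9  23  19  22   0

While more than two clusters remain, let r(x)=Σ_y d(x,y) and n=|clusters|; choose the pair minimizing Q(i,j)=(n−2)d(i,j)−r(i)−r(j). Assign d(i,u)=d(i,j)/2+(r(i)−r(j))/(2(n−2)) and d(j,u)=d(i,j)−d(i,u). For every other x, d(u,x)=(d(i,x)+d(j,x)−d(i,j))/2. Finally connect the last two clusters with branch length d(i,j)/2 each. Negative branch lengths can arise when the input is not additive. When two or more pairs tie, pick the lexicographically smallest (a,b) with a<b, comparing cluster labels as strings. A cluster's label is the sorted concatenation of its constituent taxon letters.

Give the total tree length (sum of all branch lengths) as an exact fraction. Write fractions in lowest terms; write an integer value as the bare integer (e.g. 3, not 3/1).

159/4

step 1: merge (E,N) at d=2, Q=-179; branch lengths E→29/10, N→-9/10; new cluster EN
  updated: d(C,EN)=22, d(EN,I)=39/2, d(EN,L)=21/2, d(EN,R)=31/2, d(EN,S)=20
step 2: merge (EN,L) at d=21/2, Q=-132; branch lengths EN→43/8, L→41/8; new cluster ELN
  updated: d(C,ELN)=61/4, d(ELN,I)=15, d(ELN,R)=9, d(ELN,S)=65/4
step 3: merge (C,R) at d=2, Q=-341/4; branch lengths C→13/24, R→35/24; new cluster CR
  updated: d(CR,ELN)=89/8, d(CR,I)=19/2, d(CR,S)=20
step 4: merge (CR,ELN) at d=89/8, Q=-243/4; branch lengths CR→41/8, ELN→6; new cluster CELNR
  updated: d(CELNR,I)=107/16, d(CELNR,S)=201/16
step 5: merge (CELNR,I) at d=107/16, Q=-113/4; branch lengths CELNR→41/8, I→25/16; new cluster CEILNR
  updated: d(CEILNR,S)=119/16
step 6: merge (CEILNR,S) at d=119/16; branch lengths CEILNR→119/32, S→119/32; new cluster CEILNRS
final tree: ((((C:13/24,R:35/24):41/8,((E:29/10,N:-9/10):43/8,L:41/8):6):41/8,I:25/16):119/32,S:119/32)
total length: 159/4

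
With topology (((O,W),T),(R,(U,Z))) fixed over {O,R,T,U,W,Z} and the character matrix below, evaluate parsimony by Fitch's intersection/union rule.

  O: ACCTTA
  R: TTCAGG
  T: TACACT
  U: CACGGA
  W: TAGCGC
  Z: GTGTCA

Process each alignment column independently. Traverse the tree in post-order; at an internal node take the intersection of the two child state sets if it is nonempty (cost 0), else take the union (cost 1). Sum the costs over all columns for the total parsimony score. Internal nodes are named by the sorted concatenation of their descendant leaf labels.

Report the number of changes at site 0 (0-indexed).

[col 0] OW: children O:{A}, W:{T} ∪→ {A,T}; cost 1
[col 0] OTW: children OW:{A,T}, T:{T} ∩→ {T}; cost 0
[col 0] UZ: children U:{C}, Z:{G} ∪→ {C,G}; cost 1
[col 0] RUZ: children R:{T}, UZ:{C,G} ∪→ {C,G,T}; cost 1
[col 0] ORTUWZ: children OTW:{T}, RUZ:{C,G,T} ∩→ {T}; cost 0
[col 1] OW: children O:{C}, W:{A} ∪→ {A,C}; cost 1
[col 1] OTW: children OW:{A,C}, T:{A} ∩→ {A}; cost 0
[col 1] UZ: children U:{A}, Z:{T} ∪→ {A,T}; cost 1
[col 1] RUZ: children R:{T}, UZ:{A,T} ∩→ {T}; cost 0
[col 1] ORTUWZ: children OTW:{A}, RUZ:{T} ∪→ {A,T}; cost 1
[col 2] OW: children O:{C}, W:{G} ∪→ {C,G}; cost 1
[col 2] OTW: children OW:{C,G}, T:{C} ∩→ {C}; cost 0
[col 2] UZ: children U:{C}, Z:{G} ∪→ {C,G}; cost 1
[col 2] RUZ: children R:{C}, UZ:{C,G} ∩→ {C}; cost 0
[col 2] ORTUWZ: children OTW:{C}, RUZ:{C} ∩→ {C}; cost 0
[col 3] OW: children O:{T}, W:{C} ∪→ {C,T}; cost 1
[col 3] OTW: children OW:{C,T}, T:{A} ∪→ {A,C,T}; cost 1
[col 3] UZ: children U:{G}, Z:{T} ∪→ {G,T}; cost 1
[col 3] RUZ: children R:{A}, UZ:{G,T} ∪→ {A,G,T}; cost 1
[col 3] ORTUWZ: children OTW:{A,C,T}, RUZ:{A,G,T} ∩→ {A,T}; cost 0
[col 4] OW: children O:{T}, W:{G} ∪→ {G,T}; cost 1
[col 4] OTW: children OW:{G,T}, T:{C} ∪→ {C,G,T}; cost 1
[col 4] UZ: children U:{G}, Z:{C} ∪→ {C,G}; cost 1
[col 4] RUZ: children R:{G}, UZ:{C,G} ∩→ {G}; cost 0
[col 4] ORTUWZ: children OTW:{C,G,T}, RUZ:{G} ∩→ {G}; cost 0
[col 5] OW: children O:{A}, W:{C} ∪→ {A,C}; cost 1
[col 5] OTW: children OW:{A,C}, T:{T} ∪→ {A,C,T}; cost 1
[col 5] UZ: children U:{A}, Z:{A} ∩→ {A}; cost 0
[col 5] RUZ: children R:{G}, UZ:{A} ∪→ {A,G}; cost 1
[col 5] ORTUWZ: children OTW:{A,C,T}, RUZ:{A,G} ∩→ {A}; cost 0
per-site changes: [3, 3, 2, 4, 3, 3]; total = 18

3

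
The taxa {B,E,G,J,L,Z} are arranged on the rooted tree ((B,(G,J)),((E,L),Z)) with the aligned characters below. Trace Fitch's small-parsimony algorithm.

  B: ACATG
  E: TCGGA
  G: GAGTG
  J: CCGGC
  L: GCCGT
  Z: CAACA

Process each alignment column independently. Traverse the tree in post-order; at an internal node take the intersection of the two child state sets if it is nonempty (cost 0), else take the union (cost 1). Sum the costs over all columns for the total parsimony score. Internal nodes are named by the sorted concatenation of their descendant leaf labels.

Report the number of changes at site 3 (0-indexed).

3

[col 0] GJ: children G:{G}, J:{C} ∪→ {C,G}; cost 1
[col 0] BGJ: children B:{A}, GJ:{C,G} ∪→ {A,C,G}; cost 1
[col 0] EL: children E:{T}, L:{G} ∪→ {G,T}; cost 1
[col 0] ELZ: children EL:{G,T}, Z:{C} ∪→ {C,G,T}; cost 1
[col 0] BEGJLZ: children BGJ:{A,C,G}, ELZ:{C,G,T} ∩→ {C,G}; cost 0
[col 1] GJ: children G:{A}, J:{C} ∪→ {A,C}; cost 1
[col 1] BGJ: children B:{C}, GJ:{A,C} ∩→ {C}; cost 0
[col 1] EL: children E:{C}, L:{C} ∩→ {C}; cost 0
[col 1] ELZ: children EL:{C}, Z:{A} ∪→ {A,C}; cost 1
[col 1] BEGJLZ: children BGJ:{C}, ELZ:{A,C} ∩→ {C}; cost 0
[col 2] GJ: children G:{G}, J:{G} ∩→ {G}; cost 0
[col 2] BGJ: children B:{A}, GJ:{G} ∪→ {A,G}; cost 1
[col 2] EL: children E:{G}, L:{C} ∪→ {C,G}; cost 1
[col 2] ELZ: children EL:{C,G}, Z:{A} ∪→ {A,C,G}; cost 1
[col 2] BEGJLZ: children BGJ:{A,G}, ELZ:{A,C,G} ∩→ {A,G}; cost 0
[col 3] GJ: children G:{T}, J:{G} ∪→ {G,T}; cost 1
[col 3] BGJ: children B:{T}, GJ:{G,T} ∩→ {T}; cost 0
[col 3] EL: children E:{G}, L:{G} ∩→ {G}; cost 0
[col 3] ELZ: children EL:{G}, Z:{C} ∪→ {C,G}; cost 1
[col 3] BEGJLZ: children BGJ:{T}, ELZ:{C,G} ∪→ {C,G,T}; cost 1
[col 4] GJ: children G:{G}, J:{C} ∪→ {C,G}; cost 1
[col 4] BGJ: children B:{G}, GJ:{C,G} ∩→ {G}; cost 0
[col 4] EL: children E:{A}, L:{T} ∪→ {A,T}; cost 1
[col 4] ELZ: children EL:{A,T}, Z:{A} ∩→ {A}; cost 0
[col 4] BEGJLZ: children BGJ:{G}, ELZ:{A} ∪→ {A,G}; cost 1
per-site changes: [4, 2, 3, 3, 3]; total = 15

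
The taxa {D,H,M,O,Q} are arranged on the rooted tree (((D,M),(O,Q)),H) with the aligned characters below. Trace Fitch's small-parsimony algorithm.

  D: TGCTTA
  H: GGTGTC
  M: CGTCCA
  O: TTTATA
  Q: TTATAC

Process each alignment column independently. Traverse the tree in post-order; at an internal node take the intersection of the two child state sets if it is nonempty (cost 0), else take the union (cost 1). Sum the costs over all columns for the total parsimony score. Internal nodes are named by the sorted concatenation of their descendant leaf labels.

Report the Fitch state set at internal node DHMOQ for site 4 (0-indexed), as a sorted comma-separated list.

site 0, node DM: D={T} ∪ M={C} → {C,T} (+1)
site 0, node OQ: O={T} ∩ Q={T} → {T} (+0)
site 0, node DMOQ: DM={C,T} ∩ OQ={T} → {T} (+0)
site 0, node DHMOQ: DMOQ={T} ∪ H={G} → {G,T} (+1)
site 1, node DM: D={G} ∩ M={G} → {G} (+0)
site 1, node OQ: O={T} ∩ Q={T} → {T} (+0)
site 1, node DMOQ: DM={G} ∪ OQ={T} → {G,T} (+1)
site 1, node DHMOQ: DMOQ={G,T} ∩ H={G} → {G} (+0)
site 2, node DM: D={C} ∪ M={T} → {C,T} (+1)
site 2, node OQ: O={T} ∪ Q={A} → {A,T} (+1)
site 2, node DMOQ: DM={C,T} ∩ OQ={A,T} → {T} (+0)
site 2, node DHMOQ: DMOQ={T} ∩ H={T} → {T} (+0)
site 3, node DM: D={T} ∪ M={C} → {C,T} (+1)
site 3, node OQ: O={A} ∪ Q={T} → {A,T} (+1)
site 3, node DMOQ: DM={C,T} ∩ OQ={A,T} → {T} (+0)
site 3, node DHMOQ: DMOQ={T} ∪ H={G} → {G,T} (+1)
site 4, node DM: D={T} ∪ M={C} → {C,T} (+1)
site 4, node OQ: O={T} ∪ Q={A} → {A,T} (+1)
site 4, node DMOQ: DM={C,T} ∩ OQ={A,T} → {T} (+0)
site 4, node DHMOQ: DMOQ={T} ∩ H={T} → {T} (+0)
site 5, node DM: D={A} ∩ M={A} → {A} (+0)
site 5, node OQ: O={A} ∪ Q={C} → {A,C} (+1)
site 5, node DMOQ: DM={A} ∩ OQ={A,C} → {A} (+0)
site 5, node DHMOQ: DMOQ={A} ∪ H={C} → {A,C} (+1)
per-site changes: [2, 1, 2, 3, 2, 2]; total = 12

T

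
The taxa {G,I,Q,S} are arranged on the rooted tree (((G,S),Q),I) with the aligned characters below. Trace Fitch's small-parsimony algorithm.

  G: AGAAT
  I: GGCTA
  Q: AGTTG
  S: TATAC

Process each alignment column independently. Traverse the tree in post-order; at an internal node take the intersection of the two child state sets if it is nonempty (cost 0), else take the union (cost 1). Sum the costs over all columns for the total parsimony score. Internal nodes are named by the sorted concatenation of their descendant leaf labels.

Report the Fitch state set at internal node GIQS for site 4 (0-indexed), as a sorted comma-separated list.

GS@0: {A} ∪ {T} = {A,T} (union, +1)
GQS@0: {A,T} ∩ {A} = {A} (intersection, +0)
GIQS@0: {A} ∪ {G} = {A,G} (union, +1)
GS@1: {G} ∪ {A} = {A,G} (union, +1)
GQS@1: {A,G} ∩ {G} = {G} (intersection, +0)
GIQS@1: {G} ∩ {G} = {G} (intersection, +0)
GS@2: {A} ∪ {T} = {A,T} (union, +1)
GQS@2: {A,T} ∩ {T} = {T} (intersection, +0)
GIQS@2: {T} ∪ {C} = {C,T} (union, +1)
GS@3: {A} ∩ {A} = {A} (intersection, +0)
GQS@3: {A} ∪ {T} = {A,T} (union, +1)
GIQS@3: {A,T} ∩ {T} = {T} (intersection, +0)
GS@4: {T} ∪ {C} = {C,T} (union, +1)
GQS@4: {C,T} ∪ {G} = {C,G,T} (union, +1)
GIQS@4: {C,G,T} ∪ {A} = {A,C,G,T} (union, +1)
per-site changes: [2, 1, 2, 1, 3]; total = 9

A,C,G,T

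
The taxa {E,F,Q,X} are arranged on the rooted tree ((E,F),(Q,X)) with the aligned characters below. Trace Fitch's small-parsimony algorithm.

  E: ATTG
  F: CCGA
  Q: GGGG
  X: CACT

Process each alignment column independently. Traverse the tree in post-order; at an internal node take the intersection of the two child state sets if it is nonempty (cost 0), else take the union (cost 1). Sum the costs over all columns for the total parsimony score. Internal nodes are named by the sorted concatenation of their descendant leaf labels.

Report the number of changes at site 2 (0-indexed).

2

EF@0: {A} ∪ {C} = {A,C} (union, +1)
QX@0: {G} ∪ {C} = {C,G} (union, +1)
EFQX@0: {A,C} ∩ {C,G} = {C} (intersection, +0)
EF@1: {T} ∪ {C} = {C,T} (union, +1)
QX@1: {G} ∪ {A} = {A,G} (union, +1)
EFQX@1: {C,T} ∪ {A,G} = {A,C,G,T} (union, +1)
EF@2: {T} ∪ {G} = {G,T} (union, +1)
QX@2: {G} ∪ {C} = {C,G} (union, +1)
EFQX@2: {G,T} ∩ {C,G} = {G} (intersection, +0)
EF@3: {G} ∪ {A} = {A,G} (union, +1)
QX@3: {G} ∪ {T} = {G,T} (union, +1)
EFQX@3: {A,G} ∩ {G,T} = {G} (intersection, +0)
per-site changes: [2, 3, 2, 2]; total = 9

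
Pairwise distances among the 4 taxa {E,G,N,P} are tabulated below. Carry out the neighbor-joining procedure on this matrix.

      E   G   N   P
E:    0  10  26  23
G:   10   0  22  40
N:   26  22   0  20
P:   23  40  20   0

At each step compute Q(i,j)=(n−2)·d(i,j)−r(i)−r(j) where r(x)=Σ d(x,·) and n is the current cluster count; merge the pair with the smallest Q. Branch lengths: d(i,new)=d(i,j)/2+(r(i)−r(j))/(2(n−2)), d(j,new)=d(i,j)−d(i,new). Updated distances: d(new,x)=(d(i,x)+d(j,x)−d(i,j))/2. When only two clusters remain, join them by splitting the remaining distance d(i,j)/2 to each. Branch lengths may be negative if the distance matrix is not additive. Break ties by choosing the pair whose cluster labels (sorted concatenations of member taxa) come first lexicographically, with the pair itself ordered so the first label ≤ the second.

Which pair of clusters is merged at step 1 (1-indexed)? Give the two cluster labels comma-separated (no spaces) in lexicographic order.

step 1: merge (E,G) at d=10, Q=-111; branch lengths E→7/4, G→33/4; new cluster EG
  updated: d(EG,N)=19, d(EG,P)=53/2
step 2: merge (EG,N) at d=19, Q=-131/2; branch lengths EG→51/4, N→25/4; new cluster EGN
  updated: d(EGN,P)=55/4
step 3: merge (EGN,P) at d=55/4; branch lengths EGN→55/8, P→55/8; new cluster EGNP
final tree: (((E:7/4,G:33/4):51/4,N:25/4):55/8,P:55/8)
total length: 171/4

E,G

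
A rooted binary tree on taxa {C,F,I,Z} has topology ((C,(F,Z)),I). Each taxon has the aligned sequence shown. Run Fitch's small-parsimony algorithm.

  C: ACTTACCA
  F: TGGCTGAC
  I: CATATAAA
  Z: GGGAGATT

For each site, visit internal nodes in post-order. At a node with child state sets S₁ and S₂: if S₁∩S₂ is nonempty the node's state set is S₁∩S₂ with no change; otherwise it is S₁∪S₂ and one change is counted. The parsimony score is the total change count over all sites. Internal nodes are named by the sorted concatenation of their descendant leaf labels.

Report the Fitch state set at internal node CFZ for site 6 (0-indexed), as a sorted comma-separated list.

site 0, node FZ: F={T} ∪ Z={G} → {G,T} (+1)
site 0, node CFZ: C={A} ∪ FZ={G,T} → {A,G,T} (+1)
site 0, node CFIZ: CFZ={A,G,T} ∪ I={C} → {A,C,G,T} (+1)
site 1, node FZ: F={G} ∩ Z={G} → {G} (+0)
site 1, node CFZ: C={C} ∪ FZ={G} → {C,G} (+1)
site 1, node CFIZ: CFZ={C,G} ∪ I={A} → {A,C,G} (+1)
site 2, node FZ: F={G} ∩ Z={G} → {G} (+0)
site 2, node CFZ: C={T} ∪ FZ={G} → {G,T} (+1)
site 2, node CFIZ: CFZ={G,T} ∩ I={T} → {T} (+0)
site 3, node FZ: F={C} ∪ Z={A} → {A,C} (+1)
site 3, node CFZ: C={T} ∪ FZ={A,C} → {A,C,T} (+1)
site 3, node CFIZ: CFZ={A,C,T} ∩ I={A} → {A} (+0)
site 4, node FZ: F={T} ∪ Z={G} → {G,T} (+1)
site 4, node CFZ: C={A} ∪ FZ={G,T} → {A,G,T} (+1)
site 4, node CFIZ: CFZ={A,G,T} ∩ I={T} → {T} (+0)
site 5, node FZ: F={G} ∪ Z={A} → {A,G} (+1)
site 5, node CFZ: C={C} ∪ FZ={A,G} → {A,C,G} (+1)
site 5, node CFIZ: CFZ={A,C,G} ∩ I={A} → {A} (+0)
site 6, node FZ: F={A} ∪ Z={T} → {A,T} (+1)
site 6, node CFZ: C={C} ∪ FZ={A,T} → {A,C,T} (+1)
site 6, node CFIZ: CFZ={A,C,T} ∩ I={A} → {A} (+0)
site 7, node FZ: F={C} ∪ Z={T} → {C,T} (+1)
site 7, node CFZ: C={A} ∪ FZ={C,T} → {A,C,T} (+1)
site 7, node CFIZ: CFZ={A,C,T} ∩ I={A} → {A} (+0)
per-site changes: [3, 2, 1, 2, 2, 2, 2, 2]; total = 16

A,C,T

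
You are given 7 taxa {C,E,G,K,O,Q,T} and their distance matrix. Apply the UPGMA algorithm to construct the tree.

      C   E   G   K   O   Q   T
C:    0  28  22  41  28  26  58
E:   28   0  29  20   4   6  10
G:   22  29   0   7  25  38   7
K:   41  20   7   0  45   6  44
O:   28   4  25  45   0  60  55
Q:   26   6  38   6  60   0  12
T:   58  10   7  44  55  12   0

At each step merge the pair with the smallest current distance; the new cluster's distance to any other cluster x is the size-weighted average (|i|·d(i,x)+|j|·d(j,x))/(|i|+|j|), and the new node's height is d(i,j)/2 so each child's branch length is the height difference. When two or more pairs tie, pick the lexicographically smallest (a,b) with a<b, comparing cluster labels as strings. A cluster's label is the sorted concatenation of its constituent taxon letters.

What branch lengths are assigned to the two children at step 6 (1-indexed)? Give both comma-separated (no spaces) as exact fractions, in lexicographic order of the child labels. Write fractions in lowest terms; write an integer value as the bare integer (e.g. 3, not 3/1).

61/24,47/12

iteration 1: select E,O (d=4); attach at lengths (2, 2); label the merged cluster EO
  updated: d(C,EO)=28, d(EO,G)=27, d(EO,K)=65/2, d(EO,Q)=33, d(EO,T)=65/2
iteration 2: select K,Q (d=6); attach at lengths (3, 3); label the merged cluster KQ
  updated: d(C,KQ)=67/2, d(EO,KQ)=131/4, d(G,KQ)=45/2, d(KQ,T)=28
iteration 3: select G,T (d=7); attach at lengths (7/2, 7/2); label the merged cluster GT
  updated: d(C,GT)=40, d(EO,GT)=119/4, d(GT,KQ)=101/4
iteration 4: select GT,KQ (d=101/4); attach at lengths (73/8, 77/8); label the merged cluster GKQT
  updated: d(C,GKQT)=147/4, d(EO,GKQT)=125/4
iteration 5: select C,EO (d=28); attach at lengths (14, 12); label the merged cluster CEO
  updated: d(CEO,GKQT)=397/12
iteration 6: select CEO,GKQT (d=397/12); attach at lengths (61/24, 47/12); label the merged cluster CEGKOQT
final tree: ((C:14,(E:2,O:2):12):61/24,((G:7/2,T:7/2):73/8,(K:3,Q:3):77/8):47/12)
total length: 1637/24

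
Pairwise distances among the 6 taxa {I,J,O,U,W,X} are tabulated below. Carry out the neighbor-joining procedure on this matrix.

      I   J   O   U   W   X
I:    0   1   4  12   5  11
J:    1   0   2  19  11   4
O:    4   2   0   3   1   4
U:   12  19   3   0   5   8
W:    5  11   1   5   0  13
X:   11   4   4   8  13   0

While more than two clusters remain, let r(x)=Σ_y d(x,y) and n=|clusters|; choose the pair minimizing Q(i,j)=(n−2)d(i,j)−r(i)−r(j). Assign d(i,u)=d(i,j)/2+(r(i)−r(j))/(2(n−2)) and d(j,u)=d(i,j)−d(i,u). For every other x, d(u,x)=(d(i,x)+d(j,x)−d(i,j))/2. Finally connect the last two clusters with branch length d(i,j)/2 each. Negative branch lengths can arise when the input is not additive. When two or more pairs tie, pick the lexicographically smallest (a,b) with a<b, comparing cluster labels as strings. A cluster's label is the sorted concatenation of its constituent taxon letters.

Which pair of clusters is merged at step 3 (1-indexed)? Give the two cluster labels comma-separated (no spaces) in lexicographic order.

IJX,O

iteration 1: select I,J (d=1, Q=-66); attach at lengths (0, 1); label the merged cluster IJ
  updated: d(IJ,O)=5/2, d(IJ,U)=15, d(IJ,W)=15/2, d(IJ,X)=7
iteration 2: select IJ,X (d=7, Q=-43); attach at lengths (7/2, 7/2); label the merged cluster IJX
  updated: d(IJX,O)=-1/4, d(IJX,U)=8, d(IJX,W)=27/4
iteration 3: select IJX,O (d=-1/4, Q=-75/4); attach at lengths (41/16, -45/16); label the merged cluster IJOX
  updated: d(IJOX,U)=45/8, d(IJOX,W)=4
iteration 4: select IJOX,U (d=45/8, Q=-117/8); attach at lengths (37/16, 53/16); label the merged cluster IJOUX
  updated: d(IJOUX,W)=27/16
iteration 5: select IJOUX,W (d=27/16); attach at lengths (27/32, 27/32); label the merged cluster IJOUWX
final tree: (((((I:0,J:1):7/2,X:7/2):41/16,O:-45/16):37/16,U:53/16):27/32,W:27/32)
total length: 241/16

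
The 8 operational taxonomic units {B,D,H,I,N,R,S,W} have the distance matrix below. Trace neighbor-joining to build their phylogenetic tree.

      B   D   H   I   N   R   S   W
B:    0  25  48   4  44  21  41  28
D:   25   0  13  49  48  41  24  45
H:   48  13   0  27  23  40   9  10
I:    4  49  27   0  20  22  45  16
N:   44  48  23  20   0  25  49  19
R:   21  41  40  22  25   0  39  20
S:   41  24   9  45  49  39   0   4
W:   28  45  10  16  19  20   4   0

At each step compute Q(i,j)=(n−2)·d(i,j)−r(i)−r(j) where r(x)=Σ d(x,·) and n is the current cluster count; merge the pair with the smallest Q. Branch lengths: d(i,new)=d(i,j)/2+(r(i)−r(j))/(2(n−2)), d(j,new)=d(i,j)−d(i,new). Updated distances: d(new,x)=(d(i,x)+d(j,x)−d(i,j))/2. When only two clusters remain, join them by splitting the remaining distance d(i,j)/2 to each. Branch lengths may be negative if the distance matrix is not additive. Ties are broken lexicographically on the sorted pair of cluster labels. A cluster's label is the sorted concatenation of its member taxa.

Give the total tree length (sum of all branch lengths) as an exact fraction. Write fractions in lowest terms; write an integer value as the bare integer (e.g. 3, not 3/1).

5131/64

iteration 1: select B,I (d=4, Q=-370); attach at lengths (13/3, -1/3); label the merged cluster BI
  updated: d(BI,D)=35, d(BI,H)=71/2, d(BI,N)=30, d(BI,R)=39/2, d(BI,S)=41, d(BI,W)=20
iteration 2: select D,H (d=13, Q=-543/2); attach at lengths (281/20, -21/20); label the merged cluster DH
  updated: d(BI,DH)=115/4, d(DH,N)=29, d(DH,R)=34, d(DH,S)=10, d(DH,W)=21
iteration 3: select DH,S (d=10, Q=-903/4); attach at lengths (79/32, 241/32); label the merged cluster DHS
  updated: d(BI,DHS)=239/8, d(DHS,N)=34, d(DHS,R)=63/2, d(DHS,W)=15/2
iteration 4: select DHS,W (d=15/2, Q=-1175/8); attach at lengths (157/16, -37/16); label the merged cluster DHSW
  updated: d(BI,DHSW)=339/16, d(DHSW,N)=91/4, d(DHSW,R)=22
iteration 5: select BI,R (d=39/2, Q=-1571/16); attach at lengths (691/64, 557/64); label the merged cluster BIR
  updated: d(BIR,DHSW)=379/32, d(BIR,N)=71/4
iteration 6: select BIR,DHSW (d=379/32, Q=-1675/32); attach at lengths (219/64, 539/64); label the merged cluster BDHIRSW
  updated: d(BDHIRSW,N)=917/64
iteration 7: select BDHIRSW,N (d=917/64); attach at lengths (917/128, 917/128); label the merged cluster BDHINRSW
final tree: ((((B:13/3,I:-1/3):691/64,R:557/64):219/64,(((D:281/20,H:-21/20):79/32,S:241/32):157/16,W:-37/16):539/64):917/128,N:917/128)
total length: 5131/64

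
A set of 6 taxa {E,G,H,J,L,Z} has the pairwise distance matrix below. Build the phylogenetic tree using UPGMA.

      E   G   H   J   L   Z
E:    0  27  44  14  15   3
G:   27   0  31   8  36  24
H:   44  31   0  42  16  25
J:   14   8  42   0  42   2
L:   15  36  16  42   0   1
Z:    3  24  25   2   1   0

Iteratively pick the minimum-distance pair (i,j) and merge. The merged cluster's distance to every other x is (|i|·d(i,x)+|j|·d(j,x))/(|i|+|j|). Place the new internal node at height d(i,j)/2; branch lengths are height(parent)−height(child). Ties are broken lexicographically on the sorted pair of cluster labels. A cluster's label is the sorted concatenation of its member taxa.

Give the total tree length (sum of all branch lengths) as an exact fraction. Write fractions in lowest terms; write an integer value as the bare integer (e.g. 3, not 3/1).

step 1: merge (L,Z) at d=1; branch lengths L→1/2, Z→1/2; new cluster LZ
  updated: d(E,LZ)=9, d(G,LZ)=30, d(H,LZ)=41/2, d(J,LZ)=22
step 2: merge (G,J) at d=8; branch lengths G→4, J→4; new cluster GJ
  updated: d(E,GJ)=41/2, d(GJ,H)=73/2, d(GJ,LZ)=26
step 3: merge (E,LZ) at d=9; branch lengths E→9/2, LZ→4; new cluster ELZ
  updated: d(ELZ,GJ)=145/6, d(ELZ,H)=85/3
step 4: merge (ELZ,GJ) at d=145/6; branch lengths ELZ→91/12, GJ→97/12; new cluster EGJLZ
  updated: d(EGJLZ,H)=158/5
step 5: merge (EGJLZ,H) at d=158/5; branch lengths EGJLZ→223/60, H→79/5; new cluster EGHJLZ
final tree: (((E:9/2,(L:1/2,Z:1/2):4):91/12,(G:4,J:4):97/12):223/60,H:79/5)
total length: 3161/60

3161/60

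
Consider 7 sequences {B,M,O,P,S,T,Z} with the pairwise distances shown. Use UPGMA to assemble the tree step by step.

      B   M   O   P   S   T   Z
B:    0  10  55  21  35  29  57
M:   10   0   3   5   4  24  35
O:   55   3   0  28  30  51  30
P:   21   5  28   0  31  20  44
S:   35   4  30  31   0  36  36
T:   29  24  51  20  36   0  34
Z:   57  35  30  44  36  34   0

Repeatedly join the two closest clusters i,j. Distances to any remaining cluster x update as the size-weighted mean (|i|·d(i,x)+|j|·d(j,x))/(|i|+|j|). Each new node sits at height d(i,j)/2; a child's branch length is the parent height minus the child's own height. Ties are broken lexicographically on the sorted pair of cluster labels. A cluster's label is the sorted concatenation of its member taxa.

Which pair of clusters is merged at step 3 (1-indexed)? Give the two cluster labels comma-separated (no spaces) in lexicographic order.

iteration 1: select M,O (d=3); attach at lengths (3/2, 3/2); label the merged cluster MO
  updated: d(B,MO)=65/2, d(MO,P)=33/2, d(MO,S)=17, d(MO,T)=75/2, d(MO,Z)=65/2
iteration 2: select MO,P (d=33/2); attach at lengths (27/4, 33/4); label the merged cluster MOP
  updated: d(B,MOP)=86/3, d(MOP,S)=65/3, d(MOP,T)=95/3, d(MOP,Z)=109/3
iteration 3: select MOP,S (d=65/3); attach at lengths (31/12, 65/6); label the merged cluster MOPS
  updated: d(B,MOPS)=121/4, d(MOPS,T)=131/4, d(MOPS,Z)=145/4
iteration 4: select B,T (d=29); attach at lengths (29/2, 29/2); label the merged cluster BT
  updated: d(BT,MOPS)=63/2, d(BT,Z)=91/2
iteration 5: select BT,MOPS (d=63/2); attach at lengths (5/4, 59/12); label the merged cluster BMOPST
  updated: d(BMOPST,Z)=118/3
iteration 6: select BMOPST,Z (d=118/3); attach at lengths (47/12, 59/3); label the merged cluster BMOPSTZ
final tree: (((B:29/2,T:29/2):5/4,(((M:3/2,O:3/2):27/4,P:33/4):31/12,S:65/6):59/12):47/12,Z:59/3)
total length: 541/6

MOP,S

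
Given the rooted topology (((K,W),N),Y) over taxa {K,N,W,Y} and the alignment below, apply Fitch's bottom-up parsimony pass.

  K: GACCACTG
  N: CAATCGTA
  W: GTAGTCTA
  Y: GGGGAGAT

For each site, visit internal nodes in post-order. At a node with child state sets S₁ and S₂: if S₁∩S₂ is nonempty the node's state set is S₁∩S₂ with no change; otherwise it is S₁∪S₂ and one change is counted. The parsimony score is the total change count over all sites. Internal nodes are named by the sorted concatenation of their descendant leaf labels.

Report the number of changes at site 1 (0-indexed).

site 0, node KW: K={G} ∩ W={G} → {G} (+0)
site 0, node KNW: KW={G} ∪ N={C} → {C,G} (+1)
site 0, node KNWY: KNW={C,G} ∩ Y={G} → {G} (+0)
site 1, node KW: K={A} ∪ W={T} → {A,T} (+1)
site 1, node KNW: KW={A,T} ∩ N={A} → {A} (+0)
site 1, node KNWY: KNW={A} ∪ Y={G} → {A,G} (+1)
site 2, node KW: K={C} ∪ W={A} → {A,C} (+1)
site 2, node KNW: KW={A,C} ∩ N={A} → {A} (+0)
site 2, node KNWY: KNW={A} ∪ Y={G} → {A,G} (+1)
site 3, node KW: K={C} ∪ W={G} → {C,G} (+1)
site 3, node KNW: KW={C,G} ∪ N={T} → {C,G,T} (+1)
site 3, node KNWY: KNW={C,G,T} ∩ Y={G} → {G} (+0)
site 4, node KW: K={A} ∪ W={T} → {A,T} (+1)
site 4, node KNW: KW={A,T} ∪ N={C} → {A,C,T} (+1)
site 4, node KNWY: KNW={A,C,T} ∩ Y={A} → {A} (+0)
site 5, node KW: K={C} ∩ W={C} → {C} (+0)
site 5, node KNW: KW={C} ∪ N={G} → {C,G} (+1)
site 5, node KNWY: KNW={C,G} ∩ Y={G} → {G} (+0)
site 6, node KW: K={T} ∩ W={T} → {T} (+0)
site 6, node KNW: KW={T} ∩ N={T} → {T} (+0)
site 6, node KNWY: KNW={T} ∪ Y={A} → {A,T} (+1)
site 7, node KW: K={G} ∪ W={A} → {A,G} (+1)
site 7, node KNW: KW={A,G} ∩ N={A} → {A} (+0)
site 7, node KNWY: KNW={A} ∪ Y={T} → {A,T} (+1)
per-site changes: [1, 2, 2, 2, 2, 1, 1, 2]; total = 13

2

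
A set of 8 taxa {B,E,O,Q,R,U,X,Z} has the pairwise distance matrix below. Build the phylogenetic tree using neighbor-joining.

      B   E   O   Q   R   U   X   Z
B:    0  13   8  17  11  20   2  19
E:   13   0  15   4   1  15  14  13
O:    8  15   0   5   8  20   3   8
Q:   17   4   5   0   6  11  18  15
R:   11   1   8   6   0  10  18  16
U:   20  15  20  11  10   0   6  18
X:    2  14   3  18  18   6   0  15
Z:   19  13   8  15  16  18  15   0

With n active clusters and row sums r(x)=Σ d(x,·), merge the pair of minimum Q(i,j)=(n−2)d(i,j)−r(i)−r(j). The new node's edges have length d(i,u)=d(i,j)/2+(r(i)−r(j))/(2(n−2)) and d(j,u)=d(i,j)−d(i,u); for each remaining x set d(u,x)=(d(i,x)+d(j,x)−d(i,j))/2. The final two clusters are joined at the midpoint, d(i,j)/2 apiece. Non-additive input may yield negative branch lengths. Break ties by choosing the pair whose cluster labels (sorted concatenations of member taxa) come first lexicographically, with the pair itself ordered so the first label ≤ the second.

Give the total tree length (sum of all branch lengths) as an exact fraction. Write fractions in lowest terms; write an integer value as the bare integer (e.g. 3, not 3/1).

1. join B+X (d=2, Q=-154) ⇒ BX; edges |B|=13/6, |X|=-1/6
  updated: d(BX,E)=25/2, d(BX,O)=9/2, d(BX,Q)=33/2, d(BX,R)=27/2, d(BX,U)=12, d(BX,Z)=16
2. join BX+O (d=9/2, Q=-113) ⇒ BOX; edges |BX|=37/10, |O|=4/5
  updated: d(BOX,E)=23/2, d(BOX,Q)=17/2, d(BOX,R)=17/2, d(BOX,U)=55/4, d(BOX,Z)=39/4
3. join BOX+Z (d=39/4, Q=-339/4) ⇒ BOXZ; edges |BOX|=77/32, |Z|=235/32
  updated: d(BOXZ,E)=59/8, d(BOXZ,Q)=55/8, d(BOXZ,R)=59/8, d(BOXZ,U)=11
4. join E+R (d=1, Q=-195/4) ⇒ ER; edges |E|=1, |R|=0
  updated: d(BOXZ,ER)=55/8, d(ER,Q)=9/2, d(ER,U)=12
5. join BOXZ+U (d=11, Q=-147/4) ⇒ BOUXZ; edges |BOXZ|=51/16, |U|=125/16
  updated: d(BOUXZ,ER)=63/16, d(BOUXZ,Q)=55/16
6. join BOUXZ+ER (d=63/16, Q=-95/8) ⇒ BEORUXZ; edges |BOUXZ|=23/16, |ER|=5/2
  updated: d(BEORUXZ,Q)=2
7. join BEORUXZ+Q (d=2) ⇒ BEOQRUXZ; edges |BEORUXZ|=1, |Q|=1
final tree: ((((((B:13/6,X:-1/6):37/10,O:4/5):77/32,Z:235/32):51/16,U:125/16):23/16,(E:1,R:0):5/2):1,Q:1)
total length: 547/16

547/16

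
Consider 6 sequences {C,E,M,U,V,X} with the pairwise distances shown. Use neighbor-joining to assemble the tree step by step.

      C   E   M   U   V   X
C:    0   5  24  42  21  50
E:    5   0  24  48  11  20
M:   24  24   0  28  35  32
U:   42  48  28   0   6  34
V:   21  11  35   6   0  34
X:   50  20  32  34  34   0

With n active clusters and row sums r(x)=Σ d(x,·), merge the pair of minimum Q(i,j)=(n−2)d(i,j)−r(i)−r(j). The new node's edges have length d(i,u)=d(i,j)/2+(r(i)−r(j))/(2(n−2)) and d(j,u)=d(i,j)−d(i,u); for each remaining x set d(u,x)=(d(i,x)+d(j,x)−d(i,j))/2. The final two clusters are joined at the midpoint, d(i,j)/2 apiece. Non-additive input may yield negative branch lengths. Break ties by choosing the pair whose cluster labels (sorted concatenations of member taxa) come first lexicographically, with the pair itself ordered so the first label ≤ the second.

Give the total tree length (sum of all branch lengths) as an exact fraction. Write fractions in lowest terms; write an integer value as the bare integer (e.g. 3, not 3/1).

267/4

step 1: merge (U,V) at d=6, Q=-241; branch lengths U→75/8, V→-27/8; new cluster UV
  updated: d(C,UV)=57/2, d(E,UV)=53/2, d(M,UV)=57/2, d(UV,X)=31
step 2: merge (C,E) at d=5, Q=-168; branch lengths C→47/6, E→-17/6; new cluster CE
  updated: d(CE,M)=43/2, d(CE,UV)=25, d(CE,X)=65/2
step 3: merge (CE,M) at d=43/2, Q=-118; branch lengths CE→10, M→23/2; new cluster CEM
  updated: d(CEM,UV)=16, d(CEM,X)=43/2
step 4: merge (CEM,UV) at d=16, Q=-137/2; branch lengths CEM→13/4, UV→51/4; new cluster CEMUV
  updated: d(CEMUV,X)=73/4
step 5: merge (CEMUV,X) at d=73/4; branch lengths CEMUV→73/8, X→73/8; new cluster CEMUVX
final tree: ((((C:47/6,E:-17/6):10,M:23/2):13/4,(U:75/8,V:-27/8):51/4):73/8,X:73/8)
total length: 267/4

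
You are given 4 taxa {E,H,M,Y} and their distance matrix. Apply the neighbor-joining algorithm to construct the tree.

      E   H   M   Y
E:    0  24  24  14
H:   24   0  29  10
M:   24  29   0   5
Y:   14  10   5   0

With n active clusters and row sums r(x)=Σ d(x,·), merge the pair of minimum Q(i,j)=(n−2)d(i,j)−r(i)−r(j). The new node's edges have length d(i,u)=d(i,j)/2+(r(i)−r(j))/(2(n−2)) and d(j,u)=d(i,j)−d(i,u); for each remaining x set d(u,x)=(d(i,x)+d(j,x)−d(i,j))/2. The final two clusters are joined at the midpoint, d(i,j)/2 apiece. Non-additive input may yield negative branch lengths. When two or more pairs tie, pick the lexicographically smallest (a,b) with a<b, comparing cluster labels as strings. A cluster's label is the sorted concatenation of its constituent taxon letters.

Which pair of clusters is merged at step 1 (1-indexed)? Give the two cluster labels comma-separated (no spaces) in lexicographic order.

E,H

step 1: merge (E,H) at d=24, Q=-77; branch lengths E→47/4, H→49/4; new cluster EH
  updated: d(EH,M)=29/2, d(EH,Y)=0
step 2: merge (EH,M) at d=29/2, Q=-39/2; branch lengths EH→19/4, M→39/4; new cluster EHM
  updated: d(EHM,Y)=-19/4
step 3: merge (EHM,Y) at d=-19/4; branch lengths EHM→-19/8, Y→-19/8; new cluster EHMY
final tree: (((E:47/4,H:49/4):19/4,M:39/4):-19/8,Y:-19/8)
total length: 135/4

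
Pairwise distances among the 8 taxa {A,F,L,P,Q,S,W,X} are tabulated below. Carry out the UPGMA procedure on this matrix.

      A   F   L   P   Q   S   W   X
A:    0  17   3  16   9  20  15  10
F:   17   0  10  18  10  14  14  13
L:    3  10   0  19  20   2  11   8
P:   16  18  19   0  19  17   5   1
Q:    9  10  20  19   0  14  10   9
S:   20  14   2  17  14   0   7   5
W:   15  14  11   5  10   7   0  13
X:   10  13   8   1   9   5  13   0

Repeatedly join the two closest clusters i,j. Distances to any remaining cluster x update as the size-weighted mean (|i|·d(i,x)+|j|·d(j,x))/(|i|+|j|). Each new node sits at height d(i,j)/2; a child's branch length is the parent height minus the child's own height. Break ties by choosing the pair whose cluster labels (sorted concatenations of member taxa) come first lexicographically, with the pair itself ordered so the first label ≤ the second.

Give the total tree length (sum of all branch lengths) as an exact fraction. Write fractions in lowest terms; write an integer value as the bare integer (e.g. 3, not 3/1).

1. join P+X (d=1) ⇒ PX; edges |P|=1/2, |X|=1/2
  updated: d(A,PX)=13, d(F,PX)=31/2, d(L,PX)=27/2, d(PX,Q)=14, d(PX,S)=11, d(PX,W)=9
2. join L+S (d=2) ⇒ LS; edges |L|=1, |S|=1
  updated: d(A,LS)=23/2, d(F,LS)=12, d(LS,PX)=49/4, d(LS,Q)=17, d(LS,W)=9
3. join A+Q (d=9) ⇒ AQ; edges |A|=9/2, |Q|=9/2
  updated: d(AQ,F)=27/2, d(AQ,LS)=57/4, d(AQ,PX)=27/2, d(AQ,W)=25/2
4. join LS+W (d=9) ⇒ LSW; edges |LS|=7/2, |W|=9/2
  updated: d(AQ,LSW)=41/3, d(F,LSW)=38/3, d(LSW,PX)=67/6
5. join LSW+PX (d=67/6) ⇒ LPSWX; edges |LSW|=13/12, |PX|=61/12
  updated: d(AQ,LPSWX)=68/5, d(F,LPSWX)=69/5
6. join AQ+F (d=27/2) ⇒ AFQ; edges |AQ|=9/4, |F|=27/4
  updated: d(AFQ,LPSWX)=41/3
7. join AFQ+LPSWX (d=41/3) ⇒ AFLPQSWX; edges |AFQ|=1/12, |LPSWX|=5/4
final tree: (((A:9/2,Q:9/2):9/4,F:27/4):1/12,(((L:1,S:1):7/2,W:9/2):13/12,(P:1/2,X:1/2):61/12):5/4)
total length: 73/2

73/2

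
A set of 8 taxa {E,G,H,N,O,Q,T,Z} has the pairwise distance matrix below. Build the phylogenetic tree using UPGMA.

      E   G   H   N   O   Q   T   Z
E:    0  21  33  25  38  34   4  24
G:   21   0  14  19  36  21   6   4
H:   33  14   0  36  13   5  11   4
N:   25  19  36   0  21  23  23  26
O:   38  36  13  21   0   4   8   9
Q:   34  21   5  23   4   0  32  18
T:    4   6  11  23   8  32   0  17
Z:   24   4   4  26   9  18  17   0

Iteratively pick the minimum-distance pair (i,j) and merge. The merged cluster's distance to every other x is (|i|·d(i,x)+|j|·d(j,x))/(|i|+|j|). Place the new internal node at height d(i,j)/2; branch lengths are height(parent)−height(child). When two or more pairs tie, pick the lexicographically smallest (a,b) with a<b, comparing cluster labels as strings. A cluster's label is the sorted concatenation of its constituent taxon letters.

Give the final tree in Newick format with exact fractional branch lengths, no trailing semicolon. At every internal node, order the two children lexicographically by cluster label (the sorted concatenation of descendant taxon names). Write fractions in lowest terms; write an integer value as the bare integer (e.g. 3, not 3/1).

(((E:2,T:2):46/5,(((G:2,Z:2):5/2,H:9/2):4,(O:2,Q:2):13/2):27/10):81/70,N:173/14)

step 1: merge (E,T) at d=4; branch lengths E→2, T→2; new cluster ET
  updated: d(ET,G)=27/2, d(ET,H)=22, d(ET,N)=24, d(ET,O)=23, d(ET,Q)=33, d(ET,Z)=41/2
step 2: merge (G,Z) at d=4; branch lengths G→2, Z→2; new cluster GZ
  updated: d(ET,GZ)=17, d(GZ,H)=9, d(GZ,N)=45/2, d(GZ,O)=45/2, d(GZ,Q)=39/2
step 3: merge (O,Q) at d=4; branch lengths O→2, Q→2; new cluster OQ
  updated: d(ET,OQ)=28, d(GZ,OQ)=21, d(H,OQ)=9, d(N,OQ)=22
step 4: merge (GZ,H) at d=9; branch lengths GZ→5/2, H→9/2; new cluster GHZ
  updated: d(ET,GHZ)=56/3, d(GHZ,N)=27, d(GHZ,OQ)=17
step 5: merge (GHZ,OQ) at d=17; branch lengths GHZ→4, OQ→13/2; new cluster GHOQZ
  updated: d(ET,GHOQZ)=112/5, d(GHOQZ,N)=25
step 6: merge (ET,GHOQZ) at d=112/5; branch lengths ET→46/5, GHOQZ→27/10; new cluster EGHOQTZ
  updated: d(EGHOQTZ,N)=173/7
step 7: merge (EGHOQTZ,N) at d=173/7; branch lengths EGHOQTZ→81/70, N→173/14; new cluster EGHNOQTZ
final tree: (((E:2,T:2):46/5,(((G:2,Z:2):5/2,H:9/2):4,(O:2,Q:2):13/2):27/10):81/70,N:173/14)
total length: 1922/35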